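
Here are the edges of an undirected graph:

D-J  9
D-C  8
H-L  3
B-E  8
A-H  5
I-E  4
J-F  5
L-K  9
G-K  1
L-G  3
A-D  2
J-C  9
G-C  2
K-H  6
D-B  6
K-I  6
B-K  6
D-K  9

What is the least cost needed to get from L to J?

14

Settle nodes by increasing distance from L:
L: 0
G: 3  (via L)
H: 3  (via L)
K: 4  (via G)
C: 5  (via G)
A: 8  (via H)
B: 10  (via K)
D: 10  (via A)
I: 10  (via K)
E: 14  (via I)
J: 14  (via C)
Shortest route: L → G → C → J = 14.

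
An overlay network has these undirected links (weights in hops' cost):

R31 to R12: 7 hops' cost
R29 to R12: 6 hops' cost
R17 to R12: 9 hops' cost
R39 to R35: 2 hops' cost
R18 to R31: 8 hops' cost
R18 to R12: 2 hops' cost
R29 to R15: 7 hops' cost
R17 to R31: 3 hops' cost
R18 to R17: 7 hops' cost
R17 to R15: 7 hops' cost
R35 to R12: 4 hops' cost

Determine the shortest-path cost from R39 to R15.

Settle nodes by increasing distance from R39:
R39: 0
R35: 2  (via R39)
R12: 6  (via R35)
R18: 8  (via R12)
R29: 12  (via R12)
R31: 13  (via R12)
R17: 15  (via R12)
R15: 19  (via R29)
Shortest route: R39 → R35 → R12 → R29 → R15 = 19 hops' cost.

19 hops' cost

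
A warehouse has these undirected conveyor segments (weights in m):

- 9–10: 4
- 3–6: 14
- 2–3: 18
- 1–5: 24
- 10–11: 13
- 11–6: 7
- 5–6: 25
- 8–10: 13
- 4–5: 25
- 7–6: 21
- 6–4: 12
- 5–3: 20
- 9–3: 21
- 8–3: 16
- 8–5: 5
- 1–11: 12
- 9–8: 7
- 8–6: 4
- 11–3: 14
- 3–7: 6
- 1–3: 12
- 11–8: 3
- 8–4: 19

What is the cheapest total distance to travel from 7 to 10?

31 m

Candidate routes:
7 - 3 - 9 - 10: 6+21+4 = 31
7 - 3 - 8 - 9 - 10: 6+16+7+4 = 33
Cheapest is 7 - 3 - 9 - 10 at 31 m.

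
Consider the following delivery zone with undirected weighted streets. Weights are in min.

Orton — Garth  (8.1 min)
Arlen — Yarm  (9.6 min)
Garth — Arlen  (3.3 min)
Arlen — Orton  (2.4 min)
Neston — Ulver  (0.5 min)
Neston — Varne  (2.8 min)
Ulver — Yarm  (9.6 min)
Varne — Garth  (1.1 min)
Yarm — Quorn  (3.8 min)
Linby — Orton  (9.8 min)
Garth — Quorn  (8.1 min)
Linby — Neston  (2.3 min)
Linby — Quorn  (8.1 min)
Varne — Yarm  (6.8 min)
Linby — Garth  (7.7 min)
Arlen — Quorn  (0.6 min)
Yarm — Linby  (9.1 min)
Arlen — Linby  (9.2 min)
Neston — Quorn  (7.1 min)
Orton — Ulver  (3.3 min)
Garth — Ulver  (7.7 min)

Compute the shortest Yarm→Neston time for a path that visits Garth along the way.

11.6 min

Shortest Yarm→Garth: Yarm–Quorn–Arlen–Garth = 7.7
Shortest Garth→Neston: Garth–Varne–Neston = 3.9
Total via Garth: 7.7 + 3.9 = 11.6 min.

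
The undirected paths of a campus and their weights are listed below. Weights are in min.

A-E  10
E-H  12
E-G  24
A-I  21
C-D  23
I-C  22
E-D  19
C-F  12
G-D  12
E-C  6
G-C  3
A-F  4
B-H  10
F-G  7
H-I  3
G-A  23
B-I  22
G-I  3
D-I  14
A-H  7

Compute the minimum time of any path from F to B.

21 min

Enumerating some paths:
F → G → I → H → B: 7+3+3+10 = 23
F → A → H → B: 4+7+10 = 21
Cheapest is F → A → H → B at 21 min.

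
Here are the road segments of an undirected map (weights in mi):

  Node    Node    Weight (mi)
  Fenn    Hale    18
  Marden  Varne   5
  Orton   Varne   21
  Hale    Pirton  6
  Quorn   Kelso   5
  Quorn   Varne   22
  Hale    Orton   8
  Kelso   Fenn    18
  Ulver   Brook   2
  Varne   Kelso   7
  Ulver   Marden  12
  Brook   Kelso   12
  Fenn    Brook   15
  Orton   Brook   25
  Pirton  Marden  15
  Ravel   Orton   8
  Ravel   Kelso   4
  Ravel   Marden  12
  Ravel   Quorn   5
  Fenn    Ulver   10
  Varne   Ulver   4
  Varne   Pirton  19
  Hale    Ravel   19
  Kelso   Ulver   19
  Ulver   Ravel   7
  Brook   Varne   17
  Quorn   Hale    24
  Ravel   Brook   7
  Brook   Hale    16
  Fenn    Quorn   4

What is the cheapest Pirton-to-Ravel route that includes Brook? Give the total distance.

29 mi

Best Pirton to Brook: Pirton → Hale → Brook costing 22
Shortest Brook→Ravel: Brook → Ravel = 7
Total via Brook: 22 + 7 = 29 mi.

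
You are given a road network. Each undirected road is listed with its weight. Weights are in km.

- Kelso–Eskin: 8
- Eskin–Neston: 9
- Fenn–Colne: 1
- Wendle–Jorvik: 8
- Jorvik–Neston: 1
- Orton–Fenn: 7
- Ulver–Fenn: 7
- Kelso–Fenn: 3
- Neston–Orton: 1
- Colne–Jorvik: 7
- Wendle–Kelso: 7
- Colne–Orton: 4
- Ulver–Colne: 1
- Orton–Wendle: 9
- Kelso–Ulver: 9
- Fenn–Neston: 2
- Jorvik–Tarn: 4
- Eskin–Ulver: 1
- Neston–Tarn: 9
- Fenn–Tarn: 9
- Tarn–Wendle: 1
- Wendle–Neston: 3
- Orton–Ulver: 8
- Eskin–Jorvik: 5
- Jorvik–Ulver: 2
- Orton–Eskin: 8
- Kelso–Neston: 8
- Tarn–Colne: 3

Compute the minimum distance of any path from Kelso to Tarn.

7 km

Candidate routes:
Kelso - Fenn - Neston - Wendle - Tarn: 3+2+3+1 = 9
Kelso - Wendle - Tarn: 7+1 = 8
Kelso - Fenn - Colne - Tarn: 3+1+3 = 7
The minimum is 7 km via Kelso - Fenn - Colne - Tarn.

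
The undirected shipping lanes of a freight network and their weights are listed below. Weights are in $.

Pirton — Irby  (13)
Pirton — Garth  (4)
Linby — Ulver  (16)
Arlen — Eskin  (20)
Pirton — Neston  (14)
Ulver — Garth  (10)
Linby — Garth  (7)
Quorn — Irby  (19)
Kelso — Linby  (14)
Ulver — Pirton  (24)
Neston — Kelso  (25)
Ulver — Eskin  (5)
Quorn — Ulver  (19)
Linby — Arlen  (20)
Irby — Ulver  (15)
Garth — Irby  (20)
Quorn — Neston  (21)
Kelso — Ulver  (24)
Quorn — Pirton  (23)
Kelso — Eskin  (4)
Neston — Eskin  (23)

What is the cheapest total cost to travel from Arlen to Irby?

Compare a few routes:
Arlen → Linby → Garth → Pirton → Irby: 20+7+4+13 = 44
Arlen → Eskin → Ulver → Irby: 20+5+15 = 40
Arlen → Linby → Garth → Irby: 20+7+20 = 47
Cheapest is Arlen → Eskin → Ulver → Irby at $40.

$40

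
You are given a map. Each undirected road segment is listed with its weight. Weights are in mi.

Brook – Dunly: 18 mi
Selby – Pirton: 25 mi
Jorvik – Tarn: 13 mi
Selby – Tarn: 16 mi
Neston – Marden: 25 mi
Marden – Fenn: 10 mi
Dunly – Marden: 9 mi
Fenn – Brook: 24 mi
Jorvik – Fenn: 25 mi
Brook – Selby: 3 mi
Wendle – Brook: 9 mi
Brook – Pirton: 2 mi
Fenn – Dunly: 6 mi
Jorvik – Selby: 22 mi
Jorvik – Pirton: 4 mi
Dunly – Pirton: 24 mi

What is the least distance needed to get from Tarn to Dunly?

37 mi

Enumerating some paths:
Tarn - Jorvik - Pirton - Dunly: 13+4+24 = 41
Tarn - Selby - Brook - Dunly: 16+3+18 = 37
The minimum is 37 mi via Tarn - Selby - Brook - Dunly.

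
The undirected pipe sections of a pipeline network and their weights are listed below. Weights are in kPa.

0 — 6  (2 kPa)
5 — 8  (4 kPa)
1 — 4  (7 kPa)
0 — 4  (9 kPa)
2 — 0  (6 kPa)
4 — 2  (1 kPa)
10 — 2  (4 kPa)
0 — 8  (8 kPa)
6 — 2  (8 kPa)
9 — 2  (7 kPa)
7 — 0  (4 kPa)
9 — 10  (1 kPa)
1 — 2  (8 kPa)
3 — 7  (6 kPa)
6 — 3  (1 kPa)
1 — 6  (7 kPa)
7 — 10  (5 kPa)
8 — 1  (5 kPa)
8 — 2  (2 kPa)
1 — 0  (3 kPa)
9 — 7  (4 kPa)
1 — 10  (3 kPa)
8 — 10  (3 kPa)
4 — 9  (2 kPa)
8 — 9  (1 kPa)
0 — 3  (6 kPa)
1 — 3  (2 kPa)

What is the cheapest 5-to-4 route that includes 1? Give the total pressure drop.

15 kPa

Shortest 5→1: 5–8–1 = 9
Shortest 1→4: 1–10–9–4 = 6
Total via 1: 9 + 6 = 15 kPa.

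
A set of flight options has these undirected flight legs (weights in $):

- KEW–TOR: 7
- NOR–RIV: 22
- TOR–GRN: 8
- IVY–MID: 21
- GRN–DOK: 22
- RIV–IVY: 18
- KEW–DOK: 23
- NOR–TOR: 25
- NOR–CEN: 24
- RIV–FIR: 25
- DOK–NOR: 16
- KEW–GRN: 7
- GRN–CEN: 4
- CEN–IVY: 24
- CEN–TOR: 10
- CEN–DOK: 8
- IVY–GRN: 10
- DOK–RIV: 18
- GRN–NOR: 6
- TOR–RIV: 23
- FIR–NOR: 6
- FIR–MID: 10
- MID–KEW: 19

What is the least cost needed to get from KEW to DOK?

Running Dijkstra from KEW:
KEW: 0
GRN: 7  (via KEW)
TOR: 7  (via KEW)
CEN: 11  (via GRN)
NOR: 13  (via GRN)
IVY: 17  (via GRN)
DOK: 19  (via CEN)
Shortest route: KEW–GRN–CEN–DOK = $19.

$19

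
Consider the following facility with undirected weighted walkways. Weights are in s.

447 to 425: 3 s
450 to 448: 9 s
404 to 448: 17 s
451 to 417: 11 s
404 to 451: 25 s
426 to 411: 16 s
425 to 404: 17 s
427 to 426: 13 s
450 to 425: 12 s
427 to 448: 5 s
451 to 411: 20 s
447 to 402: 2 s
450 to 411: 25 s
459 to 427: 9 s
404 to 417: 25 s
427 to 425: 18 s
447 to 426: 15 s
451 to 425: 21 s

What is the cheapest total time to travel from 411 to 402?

Candidate routes:
411 - 426 - 447 - 402: 16+15+2 = 33
411 - 426 - 427 - 425 - 447 - 402: 16+13+18+3+2 = 52
411 - 450 - 425 - 447 - 402: 25+12+3+2 = 42
411 - 451 - 425 - 447 - 402: 20+21+3+2 = 46
Cheapest is 411 - 426 - 447 - 402 at 33 s.

33 s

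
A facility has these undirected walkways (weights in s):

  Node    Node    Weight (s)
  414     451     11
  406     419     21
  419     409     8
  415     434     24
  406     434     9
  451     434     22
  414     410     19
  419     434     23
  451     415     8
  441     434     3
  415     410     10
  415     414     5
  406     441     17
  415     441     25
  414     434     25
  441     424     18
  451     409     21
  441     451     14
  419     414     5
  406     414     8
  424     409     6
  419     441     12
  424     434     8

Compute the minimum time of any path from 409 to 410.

Candidate routes:
409–451–415–410: 21+8+10 = 39
409–419–414–410: 8+5+19 = 32
409–419–414–451–415–410: 8+5+11+8+10 = 42
409–419–414–415–410: 8+5+5+10 = 28
The minimum is 28 s via 409–419–414–415–410.

28 s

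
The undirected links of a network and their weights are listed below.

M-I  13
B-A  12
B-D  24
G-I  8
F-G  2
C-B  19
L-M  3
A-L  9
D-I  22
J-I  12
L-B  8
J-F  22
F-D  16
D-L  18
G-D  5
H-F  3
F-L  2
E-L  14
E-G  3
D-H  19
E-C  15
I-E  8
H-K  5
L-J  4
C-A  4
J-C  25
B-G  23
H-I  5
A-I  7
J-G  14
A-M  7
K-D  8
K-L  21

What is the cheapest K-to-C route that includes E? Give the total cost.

Best K to E: K–H–F–G–E costing 13
Shortest E→C: E–C = 15
Total via E: 13 + 15 = 28.

28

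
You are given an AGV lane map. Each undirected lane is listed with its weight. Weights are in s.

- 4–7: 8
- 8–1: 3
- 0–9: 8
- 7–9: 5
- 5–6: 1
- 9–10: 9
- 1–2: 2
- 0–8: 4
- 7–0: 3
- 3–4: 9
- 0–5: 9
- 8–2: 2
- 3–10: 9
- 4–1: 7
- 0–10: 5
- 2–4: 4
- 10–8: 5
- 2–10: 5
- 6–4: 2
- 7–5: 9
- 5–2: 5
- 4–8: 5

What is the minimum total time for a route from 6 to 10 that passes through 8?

12 s

Shortest 6→8: 6 → 4 → 8 = 7
Shortest 8→10: 8 → 10 = 5
Total via 8: 7 + 5 = 12 s.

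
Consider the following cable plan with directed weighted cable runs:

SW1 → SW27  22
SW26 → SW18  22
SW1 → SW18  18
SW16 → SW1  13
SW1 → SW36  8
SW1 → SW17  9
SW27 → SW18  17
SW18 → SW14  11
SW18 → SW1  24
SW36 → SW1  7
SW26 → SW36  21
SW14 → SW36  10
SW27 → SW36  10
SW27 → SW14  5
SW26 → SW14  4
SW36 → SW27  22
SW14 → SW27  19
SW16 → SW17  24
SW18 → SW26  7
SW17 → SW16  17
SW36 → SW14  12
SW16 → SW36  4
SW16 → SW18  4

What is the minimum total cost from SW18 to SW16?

Running Dijkstra from SW18:
SW18: 0
SW26: 7  (via SW18)
SW14: 11  (via SW18)
SW36: 21  (via SW14)
SW1: 24  (via SW18)
SW27: 30  (via SW14)
SW17: 33  (via SW1)
SW16: 50  (via SW17)
Shortest route: SW18 → SW1 → SW17 → SW16 = 50.

50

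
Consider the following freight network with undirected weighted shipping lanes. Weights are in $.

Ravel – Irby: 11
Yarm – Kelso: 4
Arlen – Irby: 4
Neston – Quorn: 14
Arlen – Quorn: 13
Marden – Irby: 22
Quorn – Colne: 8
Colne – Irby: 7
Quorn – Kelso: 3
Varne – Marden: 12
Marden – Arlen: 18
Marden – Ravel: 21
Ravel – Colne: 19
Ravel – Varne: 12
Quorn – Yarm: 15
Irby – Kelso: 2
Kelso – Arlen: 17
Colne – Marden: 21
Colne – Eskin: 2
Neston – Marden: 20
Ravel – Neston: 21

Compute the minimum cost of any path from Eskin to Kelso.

Running Dijkstra from Eskin:
Eskin: 0
Colne: 2  (via Eskin)
Irby: 9  (via Colne)
Quorn: 10  (via Colne)
Kelso: 11  (via Irby)
Shortest route: Eskin–Colne–Irby–Kelso = $11.

$11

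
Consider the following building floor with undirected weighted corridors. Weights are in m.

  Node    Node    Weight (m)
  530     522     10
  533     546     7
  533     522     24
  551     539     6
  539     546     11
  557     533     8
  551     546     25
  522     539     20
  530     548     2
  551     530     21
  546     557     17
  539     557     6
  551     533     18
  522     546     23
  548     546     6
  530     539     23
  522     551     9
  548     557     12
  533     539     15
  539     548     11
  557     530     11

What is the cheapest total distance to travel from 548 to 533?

13 m

Compare a few routes:
548 - 546 - 533: 6+7 = 13
548 - 557 - 533: 12+8 = 20
Cheapest is 548 - 546 - 533 at 13 m.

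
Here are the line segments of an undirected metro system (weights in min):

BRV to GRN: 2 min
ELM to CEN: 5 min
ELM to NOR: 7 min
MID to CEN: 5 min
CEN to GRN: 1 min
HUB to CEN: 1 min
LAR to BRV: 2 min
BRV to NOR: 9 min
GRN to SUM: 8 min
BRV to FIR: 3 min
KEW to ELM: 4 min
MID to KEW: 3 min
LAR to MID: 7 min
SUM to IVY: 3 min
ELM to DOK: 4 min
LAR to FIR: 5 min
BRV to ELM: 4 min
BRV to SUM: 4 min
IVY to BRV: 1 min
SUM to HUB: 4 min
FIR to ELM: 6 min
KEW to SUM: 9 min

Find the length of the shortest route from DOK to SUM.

Shortest distances from DOK:
DOK: 0
ELM: 4  (via DOK)
BRV: 8  (via ELM)
KEW: 8  (via ELM)
IVY: 9  (via BRV)
CEN: 9  (via ELM)
LAR: 10  (via BRV)
GRN: 10  (via BRV)
FIR: 10  (via ELM)
HUB: 10  (via CEN)
NOR: 11  (via ELM)
MID: 11  (via KEW)
SUM: 12  (via BRV)
Shortest route: DOK → ELM → BRV → SUM = 12 min.

12 min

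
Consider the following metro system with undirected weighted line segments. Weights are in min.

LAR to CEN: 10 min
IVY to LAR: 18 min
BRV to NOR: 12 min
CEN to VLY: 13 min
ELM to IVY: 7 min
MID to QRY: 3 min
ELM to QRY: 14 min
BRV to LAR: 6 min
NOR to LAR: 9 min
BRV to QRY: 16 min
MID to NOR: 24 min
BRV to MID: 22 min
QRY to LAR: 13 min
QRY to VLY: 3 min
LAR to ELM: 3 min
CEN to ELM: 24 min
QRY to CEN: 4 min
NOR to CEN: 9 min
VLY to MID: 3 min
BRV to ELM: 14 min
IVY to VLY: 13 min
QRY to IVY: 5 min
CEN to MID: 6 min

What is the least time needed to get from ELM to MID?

15 min

Settle nodes by increasing distance from ELM:
ELM: 0
LAR: 3  (via ELM)
IVY: 7  (via ELM)
BRV: 9  (via LAR)
QRY: 12  (via IVY)
NOR: 12  (via LAR)
CEN: 13  (via LAR)
VLY: 15  (via QRY)
MID: 15  (via QRY)
Shortest route: ELM–IVY–QRY–MID = 15 min.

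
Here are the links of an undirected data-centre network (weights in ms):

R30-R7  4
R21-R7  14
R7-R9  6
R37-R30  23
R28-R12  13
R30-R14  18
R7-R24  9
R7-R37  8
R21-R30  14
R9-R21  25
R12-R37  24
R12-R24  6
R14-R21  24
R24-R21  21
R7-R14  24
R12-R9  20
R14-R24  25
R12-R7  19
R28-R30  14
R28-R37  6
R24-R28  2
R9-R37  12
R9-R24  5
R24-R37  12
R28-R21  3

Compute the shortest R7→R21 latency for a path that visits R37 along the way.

17 ms

Best R7 to R37: R7–R37 costing 8
Best R37 to R21: R37–R28–R21 costing 9
Total via R37: 8 + 9 = 17 ms.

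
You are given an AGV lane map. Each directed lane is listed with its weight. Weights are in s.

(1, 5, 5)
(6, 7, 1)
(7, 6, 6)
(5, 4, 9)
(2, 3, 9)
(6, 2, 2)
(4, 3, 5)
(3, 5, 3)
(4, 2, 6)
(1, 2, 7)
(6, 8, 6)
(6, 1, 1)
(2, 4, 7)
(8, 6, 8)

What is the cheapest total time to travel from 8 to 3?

19 s

Running Dijkstra from 8:
8: 0
6: 8  (via 8)
1: 9  (via 6)
7: 9  (via 6)
2: 10  (via 6)
5: 14  (via 1)
4: 17  (via 2)
3: 19  (via 2)
Shortest route: 8–6–2–3 = 19 s.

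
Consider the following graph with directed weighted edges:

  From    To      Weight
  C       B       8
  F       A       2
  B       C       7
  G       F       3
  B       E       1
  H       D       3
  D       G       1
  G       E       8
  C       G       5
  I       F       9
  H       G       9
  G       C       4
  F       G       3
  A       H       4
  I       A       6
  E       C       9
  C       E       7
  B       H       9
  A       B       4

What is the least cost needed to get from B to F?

15

Running Dijkstra from B:
B: 0
E: 1  (via B)
C: 7  (via B)
H: 9  (via B)
D: 12  (via H)
G: 12  (via C)
F: 15  (via G)
Shortest route: B → C → G → F = 15.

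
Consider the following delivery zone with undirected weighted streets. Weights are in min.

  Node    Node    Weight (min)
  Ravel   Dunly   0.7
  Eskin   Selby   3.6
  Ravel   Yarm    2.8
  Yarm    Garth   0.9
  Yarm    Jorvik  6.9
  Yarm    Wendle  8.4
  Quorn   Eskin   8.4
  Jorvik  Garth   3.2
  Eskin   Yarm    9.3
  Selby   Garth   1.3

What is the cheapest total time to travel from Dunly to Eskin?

9.3 min

Compare a few routes:
Dunly → Ravel → Yarm → Garth → Selby → Eskin: 0.7+2.8+0.9+1.3+3.6 = 9.3
Dunly → Ravel → Yarm → Eskin: 0.7+2.8+9.3 = 12.8
The minimum is 9.3 min via Dunly → Ravel → Yarm → Garth → Selby → Eskin.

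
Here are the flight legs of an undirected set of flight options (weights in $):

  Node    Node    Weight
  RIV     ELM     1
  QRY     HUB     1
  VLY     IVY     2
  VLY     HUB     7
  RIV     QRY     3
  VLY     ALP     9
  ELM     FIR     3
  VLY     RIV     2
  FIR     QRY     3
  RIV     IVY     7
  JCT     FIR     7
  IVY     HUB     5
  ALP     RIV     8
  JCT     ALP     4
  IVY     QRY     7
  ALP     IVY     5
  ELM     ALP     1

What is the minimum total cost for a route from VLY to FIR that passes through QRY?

Best VLY to QRY: VLY → RIV → QRY costing 5
Best QRY to FIR: QRY → FIR costing 3
Total via QRY: 5 + 3 = $8.

$8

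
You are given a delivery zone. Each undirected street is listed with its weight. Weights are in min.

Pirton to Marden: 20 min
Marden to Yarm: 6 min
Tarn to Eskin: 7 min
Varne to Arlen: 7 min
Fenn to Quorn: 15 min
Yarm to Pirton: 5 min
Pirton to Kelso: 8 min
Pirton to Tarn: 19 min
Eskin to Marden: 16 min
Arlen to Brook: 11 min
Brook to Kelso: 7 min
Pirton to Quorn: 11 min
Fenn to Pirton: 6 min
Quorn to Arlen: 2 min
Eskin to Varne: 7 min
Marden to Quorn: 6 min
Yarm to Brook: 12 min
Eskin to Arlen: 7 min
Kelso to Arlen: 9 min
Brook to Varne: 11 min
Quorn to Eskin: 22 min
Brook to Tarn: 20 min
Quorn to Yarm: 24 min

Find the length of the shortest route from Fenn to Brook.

Settle nodes by increasing distance from Fenn:
Fenn: 0
Pirton: 6  (via Fenn)
Yarm: 11  (via Pirton)
Kelso: 14  (via Pirton)
Quorn: 15  (via Fenn)
Arlen: 17  (via Quorn)
Marden: 17  (via Yarm)
Brook: 21  (via Kelso)
Shortest route: Fenn–Pirton–Kelso–Brook = 21 min.

21 min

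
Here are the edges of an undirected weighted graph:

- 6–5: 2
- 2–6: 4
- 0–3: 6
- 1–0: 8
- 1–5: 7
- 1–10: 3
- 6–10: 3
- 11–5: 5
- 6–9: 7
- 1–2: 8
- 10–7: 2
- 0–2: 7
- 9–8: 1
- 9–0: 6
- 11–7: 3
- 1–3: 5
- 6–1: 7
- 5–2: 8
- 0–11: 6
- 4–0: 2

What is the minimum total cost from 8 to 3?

Shortest distances from 8:
8: 0
9: 1  (via 8)
0: 7  (via 9)
6: 8  (via 9)
4: 9  (via 0)
5: 10  (via 6)
10: 11  (via 6)
2: 12  (via 6)
3: 13  (via 0)
Shortest route: 8 → 9 → 0 → 3 = 13.

13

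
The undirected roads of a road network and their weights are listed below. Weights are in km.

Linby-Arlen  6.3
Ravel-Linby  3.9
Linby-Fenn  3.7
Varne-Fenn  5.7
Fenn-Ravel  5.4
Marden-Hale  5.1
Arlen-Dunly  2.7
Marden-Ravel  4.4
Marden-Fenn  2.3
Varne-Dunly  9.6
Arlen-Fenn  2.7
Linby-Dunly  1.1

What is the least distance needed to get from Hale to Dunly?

12.2 km

Compare a few routes:
Hale → Marden → Ravel → Linby → Dunly: 5.1+4.4+3.9+1.1 = 14.5
Hale → Marden → Fenn → Arlen → Dunly: 5.1+2.3+2.7+2.7 = 12.8
Hale → Marden → Fenn → Linby → Dunly: 5.1+2.3+3.7+1.1 = 12.2
Hale → Marden → Fenn → Arlen → Linby → Dunly: 5.1+2.3+2.7+6.3+1.1 = 17.5
The minimum is 12.2 km via Hale → Marden → Fenn → Linby → Dunly.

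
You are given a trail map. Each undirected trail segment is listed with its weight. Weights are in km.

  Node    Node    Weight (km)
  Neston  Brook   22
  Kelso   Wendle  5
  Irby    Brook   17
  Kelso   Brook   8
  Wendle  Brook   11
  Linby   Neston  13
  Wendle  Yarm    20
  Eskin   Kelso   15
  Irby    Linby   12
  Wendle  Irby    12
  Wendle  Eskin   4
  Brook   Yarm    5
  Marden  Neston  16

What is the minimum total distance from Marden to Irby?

41 km

Settle nodes by increasing distance from Marden:
Marden: 0
Neston: 16  (via Marden)
Linby: 29  (via Neston)
Brook: 38  (via Neston)
Irby: 41  (via Linby)
Shortest route: Marden → Neston → Linby → Irby = 41 km.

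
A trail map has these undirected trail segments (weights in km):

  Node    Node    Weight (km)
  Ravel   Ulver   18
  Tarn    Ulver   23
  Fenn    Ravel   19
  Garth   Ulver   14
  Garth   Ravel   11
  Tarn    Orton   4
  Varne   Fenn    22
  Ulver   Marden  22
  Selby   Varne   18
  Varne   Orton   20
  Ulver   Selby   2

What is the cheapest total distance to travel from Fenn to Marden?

Shortest distances from Fenn:
Fenn: 0
Ravel: 19  (via Fenn)
Varne: 22  (via Fenn)
Garth: 30  (via Ravel)
Ulver: 37  (via Ravel)
Selby: 39  (via Ulver)
Orton: 42  (via Varne)
Tarn: 46  (via Orton)
Marden: 59  (via Ulver)
Shortest route: Fenn → Ravel → Ulver → Marden = 59 km.

59 km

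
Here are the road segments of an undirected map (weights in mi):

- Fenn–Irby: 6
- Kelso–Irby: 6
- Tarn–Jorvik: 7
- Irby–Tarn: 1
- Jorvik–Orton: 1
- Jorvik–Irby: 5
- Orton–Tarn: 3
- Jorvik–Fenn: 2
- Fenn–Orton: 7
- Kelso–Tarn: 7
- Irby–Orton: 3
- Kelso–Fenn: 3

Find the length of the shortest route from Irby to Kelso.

Compare a few routes:
Irby–Tarn–Kelso: 1+7 = 8
Irby–Kelso: 6 = 6
The minimum is 6 mi via Irby–Kelso.

6 mi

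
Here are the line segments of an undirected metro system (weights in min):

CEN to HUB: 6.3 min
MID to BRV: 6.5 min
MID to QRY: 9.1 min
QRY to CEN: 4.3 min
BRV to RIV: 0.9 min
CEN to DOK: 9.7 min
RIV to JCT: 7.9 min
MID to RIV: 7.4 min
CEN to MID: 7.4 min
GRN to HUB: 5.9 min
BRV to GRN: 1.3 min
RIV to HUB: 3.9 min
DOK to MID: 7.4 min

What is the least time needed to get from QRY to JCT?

22.4 min

Running Dijkstra from QRY:
QRY: 0
CEN: 4.3  (via QRY)
MID: 9.1  (via QRY)
HUB: 10.6  (via CEN)
DOK: 14  (via CEN)
RIV: 14.5  (via HUB)
BRV: 15.4  (via RIV)
GRN: 16.5  (via HUB)
JCT: 22.4  (via RIV)
Shortest route: QRY → CEN → HUB → RIV → JCT = 22.4 min.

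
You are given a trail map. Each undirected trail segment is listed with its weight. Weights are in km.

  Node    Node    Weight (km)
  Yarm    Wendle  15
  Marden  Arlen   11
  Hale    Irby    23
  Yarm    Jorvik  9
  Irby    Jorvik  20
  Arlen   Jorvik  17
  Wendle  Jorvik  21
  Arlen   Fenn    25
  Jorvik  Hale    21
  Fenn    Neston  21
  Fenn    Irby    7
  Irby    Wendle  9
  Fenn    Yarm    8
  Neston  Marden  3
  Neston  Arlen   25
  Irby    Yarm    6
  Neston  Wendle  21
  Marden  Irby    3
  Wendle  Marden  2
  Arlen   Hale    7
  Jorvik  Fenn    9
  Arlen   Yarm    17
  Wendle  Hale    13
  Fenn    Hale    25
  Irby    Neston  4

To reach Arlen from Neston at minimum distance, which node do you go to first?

Marden

Candidate routes:
Neston–Irby–Marden–Arlen: 4+3+11 = 18
Neston–Marden–Arlen: 3+11 = 14
Neston–Arlen: 25 = 25
Cheapest is Neston–Marden–Arlen at 14 km.
So from Neston the first move is to Marden.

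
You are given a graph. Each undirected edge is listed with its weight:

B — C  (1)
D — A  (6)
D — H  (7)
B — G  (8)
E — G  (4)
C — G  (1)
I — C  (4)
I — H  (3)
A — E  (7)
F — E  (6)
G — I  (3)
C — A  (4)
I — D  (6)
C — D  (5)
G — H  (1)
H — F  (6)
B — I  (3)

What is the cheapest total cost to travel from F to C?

8

Enumerating some paths:
F - H - G - C: 6+1+1 = 8
F - E - G - C: 6+4+1 = 11
The minimum is 8 via F - H - G - C.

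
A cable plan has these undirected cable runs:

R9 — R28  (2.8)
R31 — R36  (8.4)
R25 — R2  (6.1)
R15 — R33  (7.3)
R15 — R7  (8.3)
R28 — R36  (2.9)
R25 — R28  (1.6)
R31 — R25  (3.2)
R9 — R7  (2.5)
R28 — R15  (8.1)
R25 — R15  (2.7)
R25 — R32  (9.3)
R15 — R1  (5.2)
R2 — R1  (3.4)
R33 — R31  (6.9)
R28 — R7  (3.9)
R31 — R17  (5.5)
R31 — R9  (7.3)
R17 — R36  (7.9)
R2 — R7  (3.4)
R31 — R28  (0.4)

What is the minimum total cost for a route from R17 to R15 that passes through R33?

19.7

Shortest R17→R33: R17–R31–R33 = 12.4
Shortest R33→R15: R33–R15 = 7.3
Total via R33: 12.4 + 7.3 = 19.7.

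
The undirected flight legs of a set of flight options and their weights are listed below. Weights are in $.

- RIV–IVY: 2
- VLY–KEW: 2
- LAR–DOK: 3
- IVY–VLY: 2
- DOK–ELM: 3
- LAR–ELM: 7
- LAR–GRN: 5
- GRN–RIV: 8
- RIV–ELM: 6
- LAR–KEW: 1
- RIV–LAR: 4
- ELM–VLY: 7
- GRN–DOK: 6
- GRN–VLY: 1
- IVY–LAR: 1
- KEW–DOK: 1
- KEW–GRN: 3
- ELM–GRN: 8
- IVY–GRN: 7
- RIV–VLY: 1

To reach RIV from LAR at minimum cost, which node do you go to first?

Compare a few routes:
LAR - IVY - RIV: 1+2 = 3
LAR - RIV: 4 = 4
LAR - IVY - VLY - RIV: 1+2+1 = 4
LAR - KEW - VLY - RIV: 1+2+1 = 4
Cheapest is LAR - IVY - RIV at $3.
So from LAR the first move is to IVY.

IVY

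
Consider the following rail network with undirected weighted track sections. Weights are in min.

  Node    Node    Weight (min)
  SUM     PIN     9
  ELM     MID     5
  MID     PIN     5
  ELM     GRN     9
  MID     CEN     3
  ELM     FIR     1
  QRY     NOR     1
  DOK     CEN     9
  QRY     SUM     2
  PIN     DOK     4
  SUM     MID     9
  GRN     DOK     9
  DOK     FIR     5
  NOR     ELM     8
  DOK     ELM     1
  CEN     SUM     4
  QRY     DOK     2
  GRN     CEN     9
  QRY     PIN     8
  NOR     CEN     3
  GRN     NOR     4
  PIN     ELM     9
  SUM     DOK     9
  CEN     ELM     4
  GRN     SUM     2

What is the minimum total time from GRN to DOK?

6 min

Shortest distances from GRN:
GRN: 0
SUM: 2  (via GRN)
NOR: 4  (via GRN)
QRY: 4  (via SUM)
CEN: 6  (via SUM)
DOK: 6  (via QRY)
Shortest route: GRN–SUM–QRY–DOK = 6 min.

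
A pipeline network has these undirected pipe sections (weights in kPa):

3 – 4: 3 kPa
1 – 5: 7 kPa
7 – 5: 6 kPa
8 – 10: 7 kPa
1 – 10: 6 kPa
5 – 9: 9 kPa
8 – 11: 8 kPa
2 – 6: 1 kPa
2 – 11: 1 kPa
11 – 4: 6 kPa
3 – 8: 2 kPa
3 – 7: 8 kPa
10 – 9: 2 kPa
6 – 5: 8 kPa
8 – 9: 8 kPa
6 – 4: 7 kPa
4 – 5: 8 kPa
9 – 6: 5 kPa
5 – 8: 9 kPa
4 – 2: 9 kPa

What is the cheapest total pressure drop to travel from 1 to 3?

Compare a few routes:
1–5–8–3: 7+9+2 = 18
1–10–9–8–3: 6+2+8+2 = 18
1–5–4–3: 7+8+3 = 18
1–10–8–3: 6+7+2 = 15
Cheapest is 1–10–8–3 at 15 kPa.

15 kPa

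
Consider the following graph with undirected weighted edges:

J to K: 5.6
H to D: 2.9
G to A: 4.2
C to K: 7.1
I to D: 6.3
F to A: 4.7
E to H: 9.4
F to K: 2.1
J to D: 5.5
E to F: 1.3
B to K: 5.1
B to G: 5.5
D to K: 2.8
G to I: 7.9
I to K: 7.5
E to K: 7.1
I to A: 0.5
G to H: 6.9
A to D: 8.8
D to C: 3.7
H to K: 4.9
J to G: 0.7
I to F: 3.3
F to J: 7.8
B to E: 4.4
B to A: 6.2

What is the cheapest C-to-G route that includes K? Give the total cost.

12.8

Shortest C→K: C → D → K = 6.5
Shortest K→G: K → J → G = 6.3
Total via K: 6.5 + 6.3 = 12.8.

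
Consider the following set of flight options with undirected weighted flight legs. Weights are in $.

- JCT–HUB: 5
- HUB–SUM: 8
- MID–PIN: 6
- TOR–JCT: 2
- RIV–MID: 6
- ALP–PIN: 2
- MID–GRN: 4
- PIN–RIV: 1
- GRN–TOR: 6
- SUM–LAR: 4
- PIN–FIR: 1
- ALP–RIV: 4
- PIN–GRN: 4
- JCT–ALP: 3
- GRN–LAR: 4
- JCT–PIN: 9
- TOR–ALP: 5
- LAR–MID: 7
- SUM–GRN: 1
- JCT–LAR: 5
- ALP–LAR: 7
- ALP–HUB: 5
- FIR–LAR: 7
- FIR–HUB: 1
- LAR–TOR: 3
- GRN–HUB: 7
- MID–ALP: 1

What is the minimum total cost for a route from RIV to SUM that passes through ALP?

$9

Best RIV to ALP: RIV–PIN–ALP costing 3
Shortest ALP→SUM: ALP–MID–GRN–SUM = 6
Total via ALP: 3 + 6 = $9.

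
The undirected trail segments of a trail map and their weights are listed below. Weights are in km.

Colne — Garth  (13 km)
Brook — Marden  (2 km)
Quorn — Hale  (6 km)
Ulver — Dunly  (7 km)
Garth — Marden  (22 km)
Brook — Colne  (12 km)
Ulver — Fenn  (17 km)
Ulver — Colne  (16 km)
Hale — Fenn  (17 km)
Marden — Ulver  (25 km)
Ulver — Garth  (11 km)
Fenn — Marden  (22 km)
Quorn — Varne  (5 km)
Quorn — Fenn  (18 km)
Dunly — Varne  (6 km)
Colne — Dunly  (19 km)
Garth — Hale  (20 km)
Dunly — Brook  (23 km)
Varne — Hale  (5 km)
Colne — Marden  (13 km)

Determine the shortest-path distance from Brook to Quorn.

Running Dijkstra from Brook:
Brook: 0
Marden: 2  (via Brook)
Colne: 12  (via Brook)
Dunly: 23  (via Brook)
Garth: 24  (via Marden)
Fenn: 24  (via Marden)
Ulver: 27  (via Marden)
Varne: 29  (via Dunly)
Quorn: 34  (via Varne)
Shortest route: Brook → Dunly → Varne → Quorn = 34 km.

34 km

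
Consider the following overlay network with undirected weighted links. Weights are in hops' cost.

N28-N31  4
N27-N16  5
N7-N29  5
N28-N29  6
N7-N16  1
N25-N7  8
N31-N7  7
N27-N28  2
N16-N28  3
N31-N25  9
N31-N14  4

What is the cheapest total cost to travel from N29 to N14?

Compare a few routes:
N29 → N7 → N31 → N14: 5+7+4 = 16
N29 → N7 → N16 → N28 → N31 → N14: 5+1+3+4+4 = 17
N29 → N28 → N31 → N14: 6+4+4 = 14
Cheapest is N29 → N28 → N31 → N14 at 14 hops' cost.

14 hops' cost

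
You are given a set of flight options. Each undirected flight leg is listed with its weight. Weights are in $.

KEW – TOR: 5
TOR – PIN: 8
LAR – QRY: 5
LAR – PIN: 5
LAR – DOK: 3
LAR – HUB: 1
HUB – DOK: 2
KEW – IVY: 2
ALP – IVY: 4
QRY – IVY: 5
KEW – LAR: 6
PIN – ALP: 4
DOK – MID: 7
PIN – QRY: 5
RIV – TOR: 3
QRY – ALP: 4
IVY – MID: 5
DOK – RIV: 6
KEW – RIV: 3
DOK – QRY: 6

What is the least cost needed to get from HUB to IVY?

$9

Running Dijkstra from HUB:
HUB: 0
LAR: 1  (via HUB)
DOK: 2  (via HUB)
QRY: 6  (via LAR)
PIN: 6  (via LAR)
KEW: 7  (via LAR)
RIV: 8  (via DOK)
MID: 9  (via DOK)
IVY: 9  (via KEW)
Shortest route: HUB–LAR–KEW–IVY = $9.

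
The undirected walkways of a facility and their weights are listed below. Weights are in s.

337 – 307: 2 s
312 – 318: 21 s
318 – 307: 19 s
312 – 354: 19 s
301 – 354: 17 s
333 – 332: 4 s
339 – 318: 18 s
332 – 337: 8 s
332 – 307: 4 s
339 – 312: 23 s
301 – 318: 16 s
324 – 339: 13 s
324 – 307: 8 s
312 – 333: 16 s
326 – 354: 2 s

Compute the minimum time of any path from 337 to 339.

Enumerating some paths:
337 → 332 → 307 → 324 → 339: 8+4+8+13 = 33
337 → 307 → 324 → 339: 2+8+13 = 23
337 → 307 → 318 → 339: 2+19+18 = 39
Cheapest is 337 → 307 → 324 → 339 at 23 s.

23 s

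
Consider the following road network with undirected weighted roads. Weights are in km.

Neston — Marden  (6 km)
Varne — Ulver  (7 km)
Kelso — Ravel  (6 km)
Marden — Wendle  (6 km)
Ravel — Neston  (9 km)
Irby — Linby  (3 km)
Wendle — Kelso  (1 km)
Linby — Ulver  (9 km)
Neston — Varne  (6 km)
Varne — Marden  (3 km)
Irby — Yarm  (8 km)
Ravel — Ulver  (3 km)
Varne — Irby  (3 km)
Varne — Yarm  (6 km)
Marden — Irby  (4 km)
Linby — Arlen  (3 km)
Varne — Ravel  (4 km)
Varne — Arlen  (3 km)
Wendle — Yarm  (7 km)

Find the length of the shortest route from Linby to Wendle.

13 km

Enumerating some paths:
Linby - Irby - Marden - Wendle: 3+4+6 = 13
Linby - Arlen - Varne - Marden - Wendle: 3+3+3+6 = 15
Cheapest is Linby - Irby - Marden - Wendle at 13 km.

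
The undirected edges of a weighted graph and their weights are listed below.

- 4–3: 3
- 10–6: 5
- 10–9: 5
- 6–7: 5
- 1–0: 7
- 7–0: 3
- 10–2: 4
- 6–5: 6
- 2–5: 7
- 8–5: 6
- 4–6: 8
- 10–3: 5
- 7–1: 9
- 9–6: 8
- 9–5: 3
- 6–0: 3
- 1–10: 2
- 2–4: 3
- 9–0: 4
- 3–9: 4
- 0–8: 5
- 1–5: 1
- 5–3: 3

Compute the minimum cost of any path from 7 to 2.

14

Shortest distances from 7:
7: 0
0: 3  (via 7)
6: 5  (via 7)
9: 7  (via 0)
8: 8  (via 0)
1: 9  (via 7)
5: 10  (via 9)
10: 10  (via 6)
3: 11  (via 9)
4: 13  (via 6)
2: 14  (via 10)
Shortest route: 7 → 6 → 10 → 2 = 14.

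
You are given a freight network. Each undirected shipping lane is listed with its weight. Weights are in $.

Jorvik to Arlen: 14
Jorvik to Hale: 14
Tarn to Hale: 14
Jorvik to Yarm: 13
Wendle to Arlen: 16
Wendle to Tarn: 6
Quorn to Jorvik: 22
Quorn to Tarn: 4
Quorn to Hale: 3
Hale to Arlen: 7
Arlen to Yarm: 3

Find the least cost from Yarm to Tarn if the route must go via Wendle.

Shortest Yarm→Wendle: Yarm → Arlen → Wendle = 19
Shortest Wendle→Tarn: Wendle → Tarn = 6
Total via Wendle: 19 + 6 = $25.

$25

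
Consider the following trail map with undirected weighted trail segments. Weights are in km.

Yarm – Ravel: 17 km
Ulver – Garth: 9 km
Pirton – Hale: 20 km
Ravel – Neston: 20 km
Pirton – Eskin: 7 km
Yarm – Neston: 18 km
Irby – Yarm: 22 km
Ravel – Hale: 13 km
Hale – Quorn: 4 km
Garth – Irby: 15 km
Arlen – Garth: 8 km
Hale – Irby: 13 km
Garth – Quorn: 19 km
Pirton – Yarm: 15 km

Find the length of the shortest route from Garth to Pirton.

43 km

Shortest distances from Garth:
Garth: 0
Arlen: 8  (via Garth)
Ulver: 9  (via Garth)
Irby: 15  (via Garth)
Quorn: 19  (via Garth)
Hale: 23  (via Quorn)
Ravel: 36  (via Hale)
Yarm: 37  (via Irby)
Pirton: 43  (via Hale)
Shortest route: Garth → Quorn → Hale → Pirton = 43 km.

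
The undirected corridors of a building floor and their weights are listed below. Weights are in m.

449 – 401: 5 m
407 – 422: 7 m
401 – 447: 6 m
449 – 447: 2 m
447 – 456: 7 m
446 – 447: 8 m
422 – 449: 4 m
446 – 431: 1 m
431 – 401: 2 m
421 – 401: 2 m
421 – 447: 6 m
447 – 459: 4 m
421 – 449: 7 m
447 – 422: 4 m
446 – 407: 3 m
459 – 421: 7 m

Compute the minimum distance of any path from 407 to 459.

15 m

Candidate routes:
407–446–431–401–421–459: 3+1+2+2+7 = 15
407–446–431–401–447–459: 3+1+2+6+4 = 16
407–422–449–447–459: 7+4+2+4 = 17
407–446–431–401–449–447–459: 3+1+2+5+2+4 = 17
Cheapest is 407–446–431–401–421–459 at 15 m.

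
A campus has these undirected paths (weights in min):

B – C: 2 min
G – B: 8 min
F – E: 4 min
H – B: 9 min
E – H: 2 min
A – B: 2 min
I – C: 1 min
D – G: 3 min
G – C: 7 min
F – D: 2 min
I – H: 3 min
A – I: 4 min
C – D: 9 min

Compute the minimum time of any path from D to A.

13 min

Compare a few routes:
D - G - C - B - A: 3+7+2+2 = 14
D - G - B - A: 3+8+2 = 13
D - C - I - A: 9+1+4 = 14
Cheapest is D - G - B - A at 13 min.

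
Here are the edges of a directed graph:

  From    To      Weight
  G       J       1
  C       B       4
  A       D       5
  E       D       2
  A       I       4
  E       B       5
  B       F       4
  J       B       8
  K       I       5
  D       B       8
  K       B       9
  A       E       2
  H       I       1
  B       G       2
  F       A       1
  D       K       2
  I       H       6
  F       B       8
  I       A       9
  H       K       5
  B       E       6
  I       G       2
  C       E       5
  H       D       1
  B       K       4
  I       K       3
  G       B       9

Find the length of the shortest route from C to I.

13

Enumerating some paths:
C - B - K - I: 4+4+5 = 13
C - E - D - K - I: 5+2+2+5 = 14
The minimum is 13 via C - B - K - I.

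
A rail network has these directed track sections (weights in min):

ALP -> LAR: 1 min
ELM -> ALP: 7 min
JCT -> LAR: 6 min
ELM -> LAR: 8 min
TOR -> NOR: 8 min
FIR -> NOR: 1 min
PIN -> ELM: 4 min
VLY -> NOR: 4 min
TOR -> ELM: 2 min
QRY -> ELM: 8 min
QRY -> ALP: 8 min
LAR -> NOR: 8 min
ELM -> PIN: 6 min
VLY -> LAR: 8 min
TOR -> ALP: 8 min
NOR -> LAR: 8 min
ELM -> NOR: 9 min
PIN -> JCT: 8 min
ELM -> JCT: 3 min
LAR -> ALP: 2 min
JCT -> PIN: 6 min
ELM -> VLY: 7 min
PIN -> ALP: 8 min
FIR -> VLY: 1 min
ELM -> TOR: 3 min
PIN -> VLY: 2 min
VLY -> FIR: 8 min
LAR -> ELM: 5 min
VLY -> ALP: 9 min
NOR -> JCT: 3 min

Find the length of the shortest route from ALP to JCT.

Candidate routes:
ALP–LAR–ELM–JCT: 1+5+3 = 9
ALP–LAR–ELM–NOR–JCT: 1+5+9+3 = 18
ALP–LAR–NOR–JCT: 1+8+3 = 12
The minimum is 9 min via ALP–LAR–ELM–JCT.

9 min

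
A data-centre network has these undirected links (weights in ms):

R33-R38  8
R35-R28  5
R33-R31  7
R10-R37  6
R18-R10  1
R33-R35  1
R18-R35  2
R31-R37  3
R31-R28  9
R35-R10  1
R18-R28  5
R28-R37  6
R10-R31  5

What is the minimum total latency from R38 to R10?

Settle nodes by increasing distance from R38:
R38: 0
R33: 8  (via R38)
R35: 9  (via R33)
R10: 10  (via R35)
Shortest route: R38–R33–R35–R10 = 10 ms.

10 ms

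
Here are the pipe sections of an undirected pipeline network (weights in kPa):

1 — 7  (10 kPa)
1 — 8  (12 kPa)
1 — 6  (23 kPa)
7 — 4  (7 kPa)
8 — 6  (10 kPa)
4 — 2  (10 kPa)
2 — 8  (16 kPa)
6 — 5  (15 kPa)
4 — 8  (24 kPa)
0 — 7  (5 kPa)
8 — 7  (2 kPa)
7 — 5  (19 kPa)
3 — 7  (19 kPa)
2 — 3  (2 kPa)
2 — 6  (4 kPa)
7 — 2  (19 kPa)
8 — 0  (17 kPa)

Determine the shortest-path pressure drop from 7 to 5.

19 kPa

Settle nodes by increasing distance from 7:
7: 0
8: 2  (via 7)
0: 5  (via 7)
4: 7  (via 7)
1: 10  (via 7)
6: 12  (via 8)
2: 16  (via 6)
3: 18  (via 2)
5: 19  (via 7)
Shortest route: 7–5 = 19 kPa.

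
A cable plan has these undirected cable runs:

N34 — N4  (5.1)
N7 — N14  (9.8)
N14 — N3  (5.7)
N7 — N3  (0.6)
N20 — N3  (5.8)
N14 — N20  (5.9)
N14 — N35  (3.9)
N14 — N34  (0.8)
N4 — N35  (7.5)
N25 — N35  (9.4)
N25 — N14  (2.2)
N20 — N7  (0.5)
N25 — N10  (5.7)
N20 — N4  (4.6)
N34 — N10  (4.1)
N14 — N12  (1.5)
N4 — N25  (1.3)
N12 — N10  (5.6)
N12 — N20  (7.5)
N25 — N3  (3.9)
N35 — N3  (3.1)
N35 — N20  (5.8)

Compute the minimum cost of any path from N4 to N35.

Running Dijkstra from N4:
N4: 0
N25: 1.3  (via N4)
N14: 3.5  (via N25)
N34: 4.3  (via N14)
N20: 4.6  (via N4)
N12: 5  (via N14)
N7: 5.1  (via N20)
N3: 5.2  (via N25)
N10: 7  (via N25)
N35: 7.4  (via N14)
Shortest route: N4 → N25 → N14 → N35 = 7.4.

7.4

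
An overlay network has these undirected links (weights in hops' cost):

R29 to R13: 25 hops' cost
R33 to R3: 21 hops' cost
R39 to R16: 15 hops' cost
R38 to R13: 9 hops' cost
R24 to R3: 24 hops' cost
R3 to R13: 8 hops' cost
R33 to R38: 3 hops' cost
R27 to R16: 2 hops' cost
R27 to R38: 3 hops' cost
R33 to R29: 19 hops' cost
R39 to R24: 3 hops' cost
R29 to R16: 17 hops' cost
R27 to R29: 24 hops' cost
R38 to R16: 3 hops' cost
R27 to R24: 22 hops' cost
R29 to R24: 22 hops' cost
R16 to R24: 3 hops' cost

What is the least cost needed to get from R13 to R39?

18 hops' cost

Compare a few routes:
R13 - R38 - R27 - R16 - R24 - R39: 9+3+2+3+3 = 20
R13 - R38 - R16 - R24 - R39: 9+3+3+3 = 18
R13 - R38 - R16 - R39: 9+3+15 = 27
Cheapest is R13 - R38 - R16 - R24 - R39 at 18 hops' cost.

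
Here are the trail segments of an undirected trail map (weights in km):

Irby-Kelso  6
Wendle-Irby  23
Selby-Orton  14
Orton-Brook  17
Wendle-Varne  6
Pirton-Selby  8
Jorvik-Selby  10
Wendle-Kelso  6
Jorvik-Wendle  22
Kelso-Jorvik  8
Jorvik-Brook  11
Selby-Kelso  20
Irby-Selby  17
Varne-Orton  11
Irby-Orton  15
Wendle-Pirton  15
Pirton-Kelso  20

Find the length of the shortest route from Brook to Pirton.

Running Dijkstra from Brook:
Brook: 0
Jorvik: 11  (via Brook)
Orton: 17  (via Brook)
Kelso: 19  (via Jorvik)
Selby: 21  (via Jorvik)
Wendle: 25  (via Kelso)
Irby: 25  (via Kelso)
Varne: 28  (via Orton)
Pirton: 29  (via Selby)
Shortest route: Brook–Jorvik–Selby–Pirton = 29 km.

29 km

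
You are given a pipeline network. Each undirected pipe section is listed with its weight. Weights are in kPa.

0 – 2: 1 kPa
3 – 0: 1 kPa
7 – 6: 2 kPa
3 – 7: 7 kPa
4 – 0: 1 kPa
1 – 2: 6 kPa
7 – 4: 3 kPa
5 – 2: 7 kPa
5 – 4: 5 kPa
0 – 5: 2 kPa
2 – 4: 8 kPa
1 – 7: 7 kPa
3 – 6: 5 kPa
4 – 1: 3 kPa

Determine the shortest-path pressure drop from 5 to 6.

Enumerating some paths:
5 - 0 - 3 - 7 - 6: 2+1+7+2 = 12
5 - 0 - 3 - 6: 2+1+5 = 8
5 - 4 - 7 - 6: 5+3+2 = 10
5 - 4 - 0 - 3 - 6: 5+1+1+5 = 12
The minimum is 8 kPa via 5 - 0 - 3 - 6.

8 kPa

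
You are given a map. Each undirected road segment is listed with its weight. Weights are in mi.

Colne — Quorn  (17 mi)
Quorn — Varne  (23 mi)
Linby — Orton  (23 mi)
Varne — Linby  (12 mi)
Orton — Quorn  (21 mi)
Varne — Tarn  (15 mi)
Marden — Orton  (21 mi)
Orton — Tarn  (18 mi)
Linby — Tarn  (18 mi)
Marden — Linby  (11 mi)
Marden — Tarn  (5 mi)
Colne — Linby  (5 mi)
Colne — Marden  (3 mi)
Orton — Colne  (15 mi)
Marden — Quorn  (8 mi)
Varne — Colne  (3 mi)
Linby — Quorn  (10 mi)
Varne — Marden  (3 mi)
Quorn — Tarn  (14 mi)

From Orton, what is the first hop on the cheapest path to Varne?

Colne

Candidate routes:
Orton → Colne → Varne: 15+3 = 18
Orton → Colne → Marden → Varne: 15+3+3 = 21
The minimum is 18 mi via Orton → Colne → Varne.
So from Orton the first move is to Colne.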